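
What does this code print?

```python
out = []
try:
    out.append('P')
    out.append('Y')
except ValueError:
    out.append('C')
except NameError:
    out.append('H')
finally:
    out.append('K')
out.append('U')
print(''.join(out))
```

Execution trace: 'P' (try body) → 'Y' (try body, no exception) → 'K' (finally) → 'U' (after the try/except). Output: PYKU

Answer: PYKU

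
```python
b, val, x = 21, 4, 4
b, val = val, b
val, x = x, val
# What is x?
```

Trace:
`b, val, x = 21, 4, 4` → b = 21; val = 4; x = 4
`b, val = val, b` → b = 4; val = 21
`val, x = x, val` → val = 4; x = 21
So x = 21

Answer: 21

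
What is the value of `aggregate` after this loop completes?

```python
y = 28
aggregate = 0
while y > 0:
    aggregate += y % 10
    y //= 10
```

Sum digits of 28
`aggregate` takes the values: 0 → 8 → 10

Answer: 10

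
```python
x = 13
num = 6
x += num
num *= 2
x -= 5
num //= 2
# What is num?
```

Trace:
`x = 13` → x = 13
`num = 6` → num = 6
`x += num` → x = 19
`num *= 2` → num = 12
`x -= 5` → x = 14
`num //= 2` → num = 6
So num = 6

Answer: 6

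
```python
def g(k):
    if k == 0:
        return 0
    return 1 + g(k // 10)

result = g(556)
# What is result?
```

Count of digits of 556: 3

Answer: 3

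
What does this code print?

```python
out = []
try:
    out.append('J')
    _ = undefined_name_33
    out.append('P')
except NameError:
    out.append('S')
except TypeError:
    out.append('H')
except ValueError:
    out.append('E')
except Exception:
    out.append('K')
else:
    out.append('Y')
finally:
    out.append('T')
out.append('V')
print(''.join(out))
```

Execution trace: 'J' (try body) → 'S' (except NameError) → 'T' (finally) → 'V' (after the try/except). Output: JSTV

Answer: JSTV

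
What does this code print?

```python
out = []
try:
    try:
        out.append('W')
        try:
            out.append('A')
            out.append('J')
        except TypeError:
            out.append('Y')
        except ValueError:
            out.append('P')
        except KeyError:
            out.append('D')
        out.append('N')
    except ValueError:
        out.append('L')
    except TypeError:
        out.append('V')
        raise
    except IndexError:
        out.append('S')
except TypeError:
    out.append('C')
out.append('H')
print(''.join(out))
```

Execution trace: 'W' (try body) → 'A' (inner try body) → 'J' (inner try body, no exception) → 'N' (try body, no exception) → 'H' (after the try/except). Output: WAJNH

Answer: WAJNH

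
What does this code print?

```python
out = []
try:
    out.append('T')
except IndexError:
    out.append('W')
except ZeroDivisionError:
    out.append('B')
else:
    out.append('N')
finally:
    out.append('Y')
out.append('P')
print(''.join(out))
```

Execution trace: 'T' (try body, no exception) → 'N' (else) → 'Y' (finally) → 'P' (after the try/except). Output: TNYP

Answer: TNYP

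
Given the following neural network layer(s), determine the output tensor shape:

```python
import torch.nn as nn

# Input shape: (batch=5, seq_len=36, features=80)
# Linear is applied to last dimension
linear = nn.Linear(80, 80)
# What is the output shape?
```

Input: (5, 36, 80) -> Output: (5, 36, 80)

Answer: (5, 36, 80)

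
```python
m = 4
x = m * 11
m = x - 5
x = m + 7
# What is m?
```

Trace:
`m = 4` → m = 4
`x = m * 11` → x = 44
`m = x - 5` → m = 39
`x = m + 7` → x = 46
So m = 39

Answer: 39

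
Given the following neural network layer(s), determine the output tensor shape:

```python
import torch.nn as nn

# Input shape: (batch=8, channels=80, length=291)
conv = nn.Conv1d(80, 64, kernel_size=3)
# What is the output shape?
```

Input: (8, 80, 291) -> Output: (8, 64, 289)

Answer: (8, 64, 289)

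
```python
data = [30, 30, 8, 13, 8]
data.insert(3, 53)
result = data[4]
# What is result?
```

Trace:
`data = [30, 30, 8, 13, 8]` → data = [30, 30, 8, 13, 8]
`data.insert(3, 53)` → data = [30, 30, 8, 53, 13, 8]
`result = data[4]` → result = 13
So result = 13

Answer: 13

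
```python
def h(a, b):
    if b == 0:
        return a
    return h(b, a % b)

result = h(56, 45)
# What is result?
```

h(56, 45) -> h(45, 11) -> h(11, 1) -> h(1, 0) -> 1

Answer: 1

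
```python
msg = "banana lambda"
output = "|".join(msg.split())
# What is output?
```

Trace:
`msg = "banana lambda"` → msg = 'banana lambda'
`output = "|".join(msg.split())` → output = 'banana|lambda'
So output = 'banana|lambda'

Answer: 'banana|lambda'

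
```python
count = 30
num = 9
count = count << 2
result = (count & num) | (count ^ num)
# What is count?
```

Trace:
`count = 30` → count = 30
`num = 9` → num = 9
`count = count << 2` → count = 120
`result = (count & num) | (count ^ num)` → result = 121
So count = 120

Answer: 120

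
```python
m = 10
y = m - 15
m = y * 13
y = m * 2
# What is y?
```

Trace:
`m = 10` → m = 10
`y = m - 15` → y = -5
`m = y * 13` → m = -65
`y = m * 2` → y = -130
So y = -130

Answer: -130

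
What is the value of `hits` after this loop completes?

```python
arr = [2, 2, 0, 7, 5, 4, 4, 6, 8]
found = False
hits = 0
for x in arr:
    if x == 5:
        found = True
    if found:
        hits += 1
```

Count elements after first 5 in [2, 2, 0, 7, 5, 4, 4, 6, 8]
`hits` takes the values: 0 → 1 → 2 → 3 → 4 → 5

Answer: 5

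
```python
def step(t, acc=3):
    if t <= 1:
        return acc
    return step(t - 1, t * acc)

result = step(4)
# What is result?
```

Accumulator trace (n, acc): (4, 3) -> (3, 12) -> (2, 36) -> (1, 72) -> return 72

Answer: 72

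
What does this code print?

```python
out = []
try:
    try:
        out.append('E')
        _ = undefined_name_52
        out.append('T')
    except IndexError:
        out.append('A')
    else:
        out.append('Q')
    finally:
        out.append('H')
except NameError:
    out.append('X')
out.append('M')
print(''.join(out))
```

Execution trace: 'E' (try body) → 'H' (finally) → 'X' (outer except NameError) → 'M' (after the try/except). Output: EHXM

Answer: EHXM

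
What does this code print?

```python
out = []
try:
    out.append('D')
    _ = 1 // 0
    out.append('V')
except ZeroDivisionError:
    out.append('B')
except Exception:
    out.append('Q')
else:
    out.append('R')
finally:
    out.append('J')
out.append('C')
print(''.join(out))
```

Execution trace: 'D' (try body) → 'B' (except ZeroDivisionError) → 'J' (finally) → 'C' (after the try/except). Output: DBJC

Answer: DBJC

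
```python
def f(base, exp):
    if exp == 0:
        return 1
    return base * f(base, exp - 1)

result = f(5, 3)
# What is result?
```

f(5, 3) = 5 * 5 * 5 = 125

Answer: 125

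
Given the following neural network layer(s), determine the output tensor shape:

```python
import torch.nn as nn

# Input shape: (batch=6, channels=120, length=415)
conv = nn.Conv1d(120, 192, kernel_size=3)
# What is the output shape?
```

Input: (6, 120, 415) -> Output: (6, 192, 413)

Answer: (6, 192, 413)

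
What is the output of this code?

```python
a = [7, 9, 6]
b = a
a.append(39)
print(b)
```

Key concept: basic list aliasing.
Step by step:
`a = [7, 9, 6]` → a = [7, 9, 6]
`b = a` → b = [7, 9, 6] (same object as a)
`a.append(39)` → a = [7, 9, 6, 39] (same object as b); b = [7, 9, 6, 39] (same object as a)
`print(b)` → prints [7, 9, 6, 39]

Answer: [7, 9, 6, 39]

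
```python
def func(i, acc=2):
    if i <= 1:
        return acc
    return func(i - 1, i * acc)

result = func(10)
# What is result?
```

Accumulator trace (n, acc): (10, 2) -> (9, 20) -> (8, 180) -> (7, 1440) -> (6, 10080) -> (5, 60480) -> (4, 302400) -> (3, 1209600) -> (2, 3628800) -> (1, 7257600) -> return 7257600

Answer: 7257600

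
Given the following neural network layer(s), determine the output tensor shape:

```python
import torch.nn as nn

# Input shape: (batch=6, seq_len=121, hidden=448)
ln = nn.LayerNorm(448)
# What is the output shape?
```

Input: (6, 121, 448) -> Output: (6, 121, 448)

Answer: (6, 121, 448)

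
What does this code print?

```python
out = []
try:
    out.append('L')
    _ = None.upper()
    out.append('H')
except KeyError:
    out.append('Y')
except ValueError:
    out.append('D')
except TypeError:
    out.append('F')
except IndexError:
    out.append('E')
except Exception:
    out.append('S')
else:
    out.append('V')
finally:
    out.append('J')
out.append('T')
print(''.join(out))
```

Execution trace: 'L' (try body) → 'S' (except Exception) → 'J' (finally) → 'T' (after the try/except). Output: LSJT

Answer: LSJT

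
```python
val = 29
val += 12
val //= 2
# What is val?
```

Trace:
`val = 29` → val = 29
`val += 12` → val = 41
`val //= 2` → val = 20
So val = 20

Answer: 20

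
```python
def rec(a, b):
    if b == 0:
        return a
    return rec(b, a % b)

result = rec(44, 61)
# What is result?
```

rec(44, 61) -> rec(61, 44) -> rec(44, 17) -> rec(17, 10) -> rec(10, 7) -> rec(7, 3) -> rec(3, 1) -> rec(1, 0) -> 1

Answer: 1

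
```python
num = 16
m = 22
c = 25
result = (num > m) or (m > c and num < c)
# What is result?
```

Trace:
`num = 16` → num = 16
`m = 22` → m = 22
`c = 25` → c = 25
`result = (num > m) or (m > c and num < c)` → result = False
So result = False

Answer: False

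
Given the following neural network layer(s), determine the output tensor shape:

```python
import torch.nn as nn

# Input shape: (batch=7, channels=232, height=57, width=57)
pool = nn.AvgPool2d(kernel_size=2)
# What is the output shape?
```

Input: (7, 232, 57, 57) -> Output: (7, 232, 28, 28)

Answer: (7, 232, 28, 28)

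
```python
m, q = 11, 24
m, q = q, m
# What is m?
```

Trace:
`m, q = 11, 24` → m = 11; q = 24
`m, q = q, m` → m = 24; q = 11
So m = 24

Answer: 24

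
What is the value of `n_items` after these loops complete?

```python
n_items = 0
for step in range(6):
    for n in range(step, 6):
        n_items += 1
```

Upper triangle: 6 + 5 + ... + 1
`n_items` takes the values: 0 → 1 → 2 → 3 → 4 → 5 → 6 → 7 → 8 → 9 → 10 → 11 → 12 → 13 → 14 → 15 → 16 → 17 → 18 → 19 → 20 → 21

Answer: 21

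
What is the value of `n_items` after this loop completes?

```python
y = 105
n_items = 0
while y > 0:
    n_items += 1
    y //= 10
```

Count digits by repeated division by 10
`n_items` takes the values: 0 → 1 → 2 → 3

Answer: 3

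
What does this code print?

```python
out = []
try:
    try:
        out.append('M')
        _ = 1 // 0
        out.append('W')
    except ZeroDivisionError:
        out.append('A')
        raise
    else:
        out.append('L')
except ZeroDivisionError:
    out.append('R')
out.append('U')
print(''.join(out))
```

Execution trace: 'M' (inner try body) → 'A' (inner except ZeroDivisionError) → 'R' (outer except ZeroDivisionError) → 'U' (after the try/except). Output: MARU

Answer: MARU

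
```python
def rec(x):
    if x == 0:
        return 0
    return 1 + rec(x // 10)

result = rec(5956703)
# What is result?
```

Count of digits of 5956703: 7

Answer: 7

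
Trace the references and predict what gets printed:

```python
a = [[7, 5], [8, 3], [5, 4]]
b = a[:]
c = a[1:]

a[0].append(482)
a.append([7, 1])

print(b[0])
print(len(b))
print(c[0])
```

Key concept: slice with nested mutation.
Step by step:
`a = [[7, 5], [8, 3], [5, 4]]` → a = [[7, 5], [8, 3], [5, 4]]
`b = a[:]` → b = [[7, 5], [8, 3], [5, 4]]
`c = a[1:]` → c = [[8, 3], [5, 4]]
`a[0].append(482)` → a = [[7, 5, 482], [8, 3], [5, 4]]; b = [[7, 5, 482], [8, 3], [5, 4]]
`a.append([7, 1])` → a = [[7, 5, 482], [8, 3], [5, 4], [7, 1]]
`print(b[0])` → prints [7, 5, 482]
`print(len(b))` → prints 3
`print(c[0])` → prints [8, 3]

Answer:
[7, 5, 482]
3
[8, 3]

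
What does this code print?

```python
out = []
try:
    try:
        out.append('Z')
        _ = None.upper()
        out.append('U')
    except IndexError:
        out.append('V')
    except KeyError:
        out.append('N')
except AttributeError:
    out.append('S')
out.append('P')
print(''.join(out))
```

Execution trace: 'Z' (try body) → 'S' (outer except AttributeError) → 'P' (after the try/except). Output: ZSP

Answer: ZSP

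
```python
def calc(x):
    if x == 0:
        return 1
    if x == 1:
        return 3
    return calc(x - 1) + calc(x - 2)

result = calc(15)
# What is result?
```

Build up from base cases: calc(0)=1, calc(1)=3, calc(2)=4, calc(3)=7, calc(4)=11, calc(5)=18, calc(6)=29, ..., calc(15)=2207

Answer: 2207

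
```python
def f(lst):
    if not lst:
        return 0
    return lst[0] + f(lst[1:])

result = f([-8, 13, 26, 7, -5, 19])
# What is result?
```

(-8) + 13 + 26 + 7 + (-5) + 19 + 0 = 52

Answer: 52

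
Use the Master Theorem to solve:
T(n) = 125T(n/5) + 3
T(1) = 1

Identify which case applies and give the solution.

a=125, b=5, f(n)=3. log_5(125) = 3. Since c=0 < 3, Case 1 applies: T(n) = Θ(n^log_b(a)) = O(n^3).

Answer: O(n^3) - Case 1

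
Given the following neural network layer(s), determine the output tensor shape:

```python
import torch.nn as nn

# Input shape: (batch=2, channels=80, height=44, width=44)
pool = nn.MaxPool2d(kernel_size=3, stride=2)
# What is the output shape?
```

Input: (2, 80, 44, 44) -> Output: (2, 80, 21, 21)

Answer: (2, 80, 21, 21)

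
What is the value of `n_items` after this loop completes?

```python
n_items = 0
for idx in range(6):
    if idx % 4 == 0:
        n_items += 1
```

Count numbers divisible by 4 in range(6)
`n_items` takes the values: 0 → 1 → 2

Answer: 2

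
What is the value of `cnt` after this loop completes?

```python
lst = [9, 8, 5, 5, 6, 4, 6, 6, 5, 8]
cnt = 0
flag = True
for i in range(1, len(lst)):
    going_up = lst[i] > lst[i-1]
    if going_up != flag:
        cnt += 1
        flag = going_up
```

Count direction changes in [9, 8, 5, 5, 6, 4, 6, 6, 5, 8]
`cnt` takes the values: 0 → 1 → 2 → 3 → 4 → 5 → 6

Answer: 6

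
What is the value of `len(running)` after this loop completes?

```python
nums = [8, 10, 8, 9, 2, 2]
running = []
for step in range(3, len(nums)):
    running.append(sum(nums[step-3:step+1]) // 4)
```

Number of 4-element averages
`running` takes the values: [] → [8] → [8, 7] → [8, 7, 5]
So `len(running)` = 3

Answer: 3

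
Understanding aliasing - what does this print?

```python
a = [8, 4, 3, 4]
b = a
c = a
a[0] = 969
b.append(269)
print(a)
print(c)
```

Key concept: multiple aliases.
Step by step:
`a = [8, 4, 3, 4]` → a = [8, 4, 3, 4]
`b = a` → b = [8, 4, 3, 4] (same object as a)
`c = a` → c = [8, 4, 3, 4] (same object as a, b)
`a[0] = 969` → a = [969, 4, 3, 4] (same object as b, c); b = [969, 4, 3, 4] (same object as a, c); c = [969, 4, 3, 4] (same object as a, b)
`b.append(269)` → a = [969, 4, 3, 4, 269] (same object as b, c); b = [969, 4, 3, 4, 269] (same object as a, c); c = [969, 4, 3, 4, 269] (same object as a, b)
`print(a)` → prints [969, 4, 3, 4, 269]
`print(c)` → prints [969, 4, 3, 4, 269]

Answer:
[969, 4, 3, 4, 269]
[969, 4, 3, 4, 269]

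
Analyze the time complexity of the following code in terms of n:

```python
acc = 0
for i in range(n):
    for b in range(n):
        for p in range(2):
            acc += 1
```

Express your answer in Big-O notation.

Each loop level contributes: n × n × 1. Multiplying the contributions gives O(n^2).

Answer: O(n^2)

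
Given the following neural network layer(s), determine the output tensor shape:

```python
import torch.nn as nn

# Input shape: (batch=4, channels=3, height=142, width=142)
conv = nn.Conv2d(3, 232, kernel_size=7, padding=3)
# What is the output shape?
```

Input: (4, 3, 142, 142) -> Output: (4, 232, 142, 142)

Answer: (4, 232, 142, 142)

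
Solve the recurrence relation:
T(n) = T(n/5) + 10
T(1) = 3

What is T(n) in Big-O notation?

Each step divides n by 5 and adds 10. After log_5(n) steps we reach T(1)=3. So T(n) = 10·log_5(n) + 3 = O(log n).

Answer: O(log n)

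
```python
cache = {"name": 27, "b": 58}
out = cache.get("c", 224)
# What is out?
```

Trace:
`cache = {"name": 27, "b": 58}` → cache = {'name': 27, 'b': 58}
`out = cache.get("c", 224)` → out = 224
So out = 224

Answer: 224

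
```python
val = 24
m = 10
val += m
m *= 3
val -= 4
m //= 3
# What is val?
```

Trace:
`val = 24` → val = 24
`m = 10` → m = 10
`val += m` → val = 34
`m *= 3` → m = 30
`val -= 4` → val = 30
`m //= 3` → m = 10
So val = 30

Answer: 30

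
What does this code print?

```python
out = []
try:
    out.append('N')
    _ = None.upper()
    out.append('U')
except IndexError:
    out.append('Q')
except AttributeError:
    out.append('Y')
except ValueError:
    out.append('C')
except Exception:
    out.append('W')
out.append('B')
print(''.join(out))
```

Execution trace: 'N' (try body) → 'Y' (except AttributeError) → 'B' (after the try/except). Output: NYB

Answer: NYB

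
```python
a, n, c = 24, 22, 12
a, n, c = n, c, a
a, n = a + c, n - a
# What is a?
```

Trace:
`a, n, c = 24, 22, 12` → a = 24; n = 22; c = 12
`a, n, c = n, c, a` → a = 22; n = 12; c = 24
`a, n = a + c, n - a` → a = 46; n = -10
So a = 46

Answer: 46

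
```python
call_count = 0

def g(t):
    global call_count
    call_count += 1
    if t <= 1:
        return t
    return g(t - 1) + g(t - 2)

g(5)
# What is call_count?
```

Calls(t) = 1 + Calls(t-1) + Calls(t-2); Calls(0)=Calls(1)=1. For t=5 this gives 15.

Answer: 15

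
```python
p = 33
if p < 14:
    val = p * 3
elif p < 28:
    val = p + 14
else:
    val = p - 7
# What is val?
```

Trace:
`p = 33` → p = 33
`if p < 14: ...` → p < 14 is False, p < 28 is False, take else branch → val = 26
So val = 26

Answer: 26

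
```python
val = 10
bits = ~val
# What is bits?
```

Trace:
`val = 10` → val = 10
`bits = ~val` → bits = -11
So bits = -11

Answer: -11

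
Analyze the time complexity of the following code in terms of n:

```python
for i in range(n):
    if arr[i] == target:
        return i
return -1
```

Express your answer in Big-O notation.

This is Linear search in an array. Time complexity: O(n).

Answer: O(n)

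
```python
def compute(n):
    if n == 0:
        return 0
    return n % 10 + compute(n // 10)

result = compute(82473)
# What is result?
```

Sum of digits of 82473: 3 + 7 + 4 + 2 + 8 = 24

Answer: 24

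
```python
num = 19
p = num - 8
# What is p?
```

Trace:
`num = 19` → num = 19
`p = num - 8` → p = 11
So p = 11

Answer: 11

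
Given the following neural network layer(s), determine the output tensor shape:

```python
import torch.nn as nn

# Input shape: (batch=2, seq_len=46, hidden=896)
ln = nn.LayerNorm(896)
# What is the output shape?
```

Input: (2, 46, 896) -> Output: (2, 46, 896)

Answer: (2, 46, 896)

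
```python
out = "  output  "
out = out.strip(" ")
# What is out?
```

Trace:
`out = "  output  "` → out = '  output  '
`out = out.strip(" ")` → out = 'output'
So out = 'output'

Answer: 'output'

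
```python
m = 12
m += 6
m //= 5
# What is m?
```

Trace:
`m = 12` → m = 12
`m += 6` → m = 18
`m //= 5` → m = 3
So m = 3

Answer: 3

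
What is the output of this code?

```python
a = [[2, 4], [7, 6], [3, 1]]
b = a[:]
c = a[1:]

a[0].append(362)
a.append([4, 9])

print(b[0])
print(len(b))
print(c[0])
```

Key concept: slice with nested mutation.
Step by step:
`a = [[2, 4], [7, 6], [3, 1]]` → a = [[2, 4], [7, 6], [3, 1]]
`b = a[:]` → b = [[2, 4], [7, 6], [3, 1]]
`c = a[1:]` → c = [[7, 6], [3, 1]]
`a[0].append(362)` → a = [[2, 4, 362], [7, 6], [3, 1]]; b = [[2, 4, 362], [7, 6], [3, 1]]
`a.append([4, 9])` → a = [[2, 4, 362], [7, 6], [3, 1], [4, 9]]
`print(b[0])` → prints [2, 4, 362]
`print(len(b))` → prints 3
`print(c[0])` → prints [7, 6]

Answer:
[2, 4, 362]
3
[7, 6]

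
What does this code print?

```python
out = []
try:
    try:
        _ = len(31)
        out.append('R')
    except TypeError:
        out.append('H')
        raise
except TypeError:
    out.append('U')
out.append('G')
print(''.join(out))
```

Execution trace: 'H' (inner except TypeError) → 'U' (outer except TypeError) → 'G' (after the try/except). Output: HUG

Answer: HUG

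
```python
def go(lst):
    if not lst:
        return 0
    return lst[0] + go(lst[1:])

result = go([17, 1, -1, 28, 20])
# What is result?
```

17 + 1 + (-1) + 28 + 20 + 0 = 65

Answer: 65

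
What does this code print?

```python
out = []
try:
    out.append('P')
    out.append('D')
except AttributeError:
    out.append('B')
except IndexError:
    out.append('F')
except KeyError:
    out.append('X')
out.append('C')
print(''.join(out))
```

Execution trace: 'P' (try body) → 'D' (try body, no exception) → 'C' (after the try/except). Output: PDC

Answer: PDC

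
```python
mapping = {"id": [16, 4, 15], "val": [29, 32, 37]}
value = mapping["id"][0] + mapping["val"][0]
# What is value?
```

Trace:
`mapping = {"id": [16, 4, 15], "val": [29, 32, 37]}` → mapping = {'id': [16, 4, 15], 'val': [29, 32, 37]}
`value = mapping["id"][0] + mapping["val"][0]` → value = 45
So value = 45

Answer: 45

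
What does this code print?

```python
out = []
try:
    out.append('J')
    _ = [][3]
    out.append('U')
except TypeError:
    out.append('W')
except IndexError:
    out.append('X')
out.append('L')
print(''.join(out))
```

Execution trace: 'J' (try body) → 'X' (except IndexError) → 'L' (after the try/except). Output: JXL

Answer: JXL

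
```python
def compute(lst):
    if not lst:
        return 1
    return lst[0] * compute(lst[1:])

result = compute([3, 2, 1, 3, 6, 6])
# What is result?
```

Product over [3, 2, 1, 3, 6, 6] = 3 * 2 * 1 * 3 * 6 * 6 = 648

Answer: 648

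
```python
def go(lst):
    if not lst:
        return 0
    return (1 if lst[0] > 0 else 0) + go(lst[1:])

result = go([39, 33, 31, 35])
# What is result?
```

Count of positive elements in [39, 33, 31, 35] = 4

Answer: 4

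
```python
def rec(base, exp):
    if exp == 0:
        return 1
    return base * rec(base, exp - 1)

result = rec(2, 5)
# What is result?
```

rec(2, 5) = 2 * 2 * 2 * 2 * 2 = 32

Answer: 32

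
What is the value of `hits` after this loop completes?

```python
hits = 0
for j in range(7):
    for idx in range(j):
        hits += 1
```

Triangle number: 0+1+2+...+6
`hits` takes the values: 0 → 1 → 2 → 3 → 4 → 5 → 6 → 7 → 8 → 9 → 10 → 11 → 12 → 13 → 14 → 15 → 16 → 17 → 18 → 19 → 20 → 21

Answer: 21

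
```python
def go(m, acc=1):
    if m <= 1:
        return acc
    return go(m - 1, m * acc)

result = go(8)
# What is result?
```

Accumulator trace (n, acc): (8, 1) -> (7, 8) -> (6, 56) -> (5, 336) -> (4, 1680) -> (3, 6720) -> (2, 20160) -> (1, 40320) -> return 40320

Answer: 40320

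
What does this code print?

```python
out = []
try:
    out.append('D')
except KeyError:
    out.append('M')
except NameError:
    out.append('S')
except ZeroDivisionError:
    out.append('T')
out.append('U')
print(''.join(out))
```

Execution trace: 'D' (try body, no exception) → 'U' (after the try/except). Output: DU

Answer: DU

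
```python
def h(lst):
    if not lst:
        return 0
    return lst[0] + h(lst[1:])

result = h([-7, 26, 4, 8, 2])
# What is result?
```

(-7) + 26 + 4 + 8 + 2 + 0 = 33

Answer: 33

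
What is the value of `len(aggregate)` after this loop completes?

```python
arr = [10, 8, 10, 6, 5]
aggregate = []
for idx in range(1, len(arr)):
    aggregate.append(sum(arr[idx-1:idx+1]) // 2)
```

Number of 2-element averages
`aggregate` takes the values: [] → [9] → [9, 9] → [9, 9, 8] → [9, 9, 8, 5]
So `len(aggregate)` = 4

Answer: 4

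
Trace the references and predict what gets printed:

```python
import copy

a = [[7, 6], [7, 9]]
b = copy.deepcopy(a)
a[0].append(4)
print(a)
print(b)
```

Key concept: deep copy is fully independent.
Step by step:
`a = [[7, 6], [7, 9]]` → a = [[7, 6], [7, 9]]
`b = copy.deepcopy(a)` → b = [[7, 6], [7, 9]]
`a[0].append(4)` → a = [[7, 6, 4], [7, 9]]
`print(a)` → prints [[7, 6, 4], [7, 9]]
`print(b)` → prints [[7, 6], [7, 9]]

Answer:
[[7, 6, 4], [7, 9]]
[[7, 6], [7, 9]]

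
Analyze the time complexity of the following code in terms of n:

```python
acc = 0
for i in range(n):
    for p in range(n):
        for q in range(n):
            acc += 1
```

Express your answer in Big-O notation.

Each loop level contributes: n × n × n. Multiplying the contributions gives O(n^3).

Answer: O(n^3)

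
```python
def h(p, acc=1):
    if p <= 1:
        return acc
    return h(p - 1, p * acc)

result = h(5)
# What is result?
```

Accumulator trace (n, acc): (5, 1) -> (4, 5) -> (3, 20) -> (2, 60) -> (1, 120) -> return 120

Answer: 120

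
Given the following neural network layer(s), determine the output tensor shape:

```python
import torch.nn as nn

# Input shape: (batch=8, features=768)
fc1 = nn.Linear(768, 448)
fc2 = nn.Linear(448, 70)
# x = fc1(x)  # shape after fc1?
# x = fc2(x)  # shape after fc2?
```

Input: (8, 768) -> after fc1: (8, 448) -> Output: (8, 70)

Answer: (8, 70)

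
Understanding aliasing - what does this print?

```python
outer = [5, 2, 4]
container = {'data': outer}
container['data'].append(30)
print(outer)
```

Key concept: dict holds reference to list.
Step by step:
`outer = [5, 2, 4]` → outer = [5, 2, 4]
`container = {'data': outer}` → container = {'data': [5, 2, 4]}
`container['data'].append(30)` → outer = [5, 2, 4, 30]; container = {'data': [5, 2, 4, 30]}
`print(outer)` → prints [5, 2, 4, 30]

Answer: [5, 2, 4, 30]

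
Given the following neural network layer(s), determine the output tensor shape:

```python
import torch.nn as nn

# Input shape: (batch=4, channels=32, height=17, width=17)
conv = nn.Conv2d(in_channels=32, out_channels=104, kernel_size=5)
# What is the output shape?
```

Input: (4, 32, 17, 17) -> Output: (4, 104, 13, 13)

Answer: (4, 104, 13, 13)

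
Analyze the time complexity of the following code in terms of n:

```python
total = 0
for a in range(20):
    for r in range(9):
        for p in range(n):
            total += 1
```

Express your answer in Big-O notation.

Each loop level contributes: 1 × 1 × n. Multiplying the contributions gives O(n).

Answer: O(n)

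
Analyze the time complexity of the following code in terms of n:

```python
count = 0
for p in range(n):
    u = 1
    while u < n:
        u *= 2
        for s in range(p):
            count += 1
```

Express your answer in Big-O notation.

Each loop level contributes: n × log n × n. Multiplying the contributions gives O(n^2 log n).

Answer: O(n^2 log n)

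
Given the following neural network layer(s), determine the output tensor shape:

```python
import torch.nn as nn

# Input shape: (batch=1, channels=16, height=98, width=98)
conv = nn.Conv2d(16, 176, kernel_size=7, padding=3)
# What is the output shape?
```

Input: (1, 16, 98, 98) -> Output: (1, 176, 98, 98)

Answer: (1, 176, 98, 98)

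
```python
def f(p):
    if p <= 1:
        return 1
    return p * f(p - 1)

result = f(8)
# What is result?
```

f(8) = 8 * 7 * 6 * 5 * 4 * 3 * 2 * 1 = 40320

Answer: 40320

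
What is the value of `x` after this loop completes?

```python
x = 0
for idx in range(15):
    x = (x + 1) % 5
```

Increment mod 5, 15 times = 0
`x` takes the values: 0 → 1 → 2 → 3 → 4 → 0 → 1 → 2 → 3 → 4 → 0 → 1 → 2 → 3 → 4 → 0

Answer: 0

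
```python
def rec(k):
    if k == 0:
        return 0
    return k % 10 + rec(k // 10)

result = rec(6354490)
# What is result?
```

Sum of digits of 6354490: 0 + 9 + 4 + 4 + 5 + 3 + 6 = 31

Answer: 31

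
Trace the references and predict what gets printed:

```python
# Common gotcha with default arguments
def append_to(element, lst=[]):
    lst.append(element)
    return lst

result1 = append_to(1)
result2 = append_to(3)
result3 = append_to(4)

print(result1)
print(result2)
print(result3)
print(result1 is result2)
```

Key concept: mutable default argument gotcha.
Step by step:
`result1 = append_to(1)` → result1 = [1]
`result2 = append_to(3)` → result1 = [1, 3] (same object as result2); result2 = [1, 3] (same object as result1)
`result3 = append_to(4)` → result1 = [1, 3, 4] (same object as result2, result3); result2 = [1, 3, 4] (same object as result1, result3); result3 = [1, 3, 4] (same object as result1, result2)
`print(result1)` → prints [1, 3, 4]
`print(result2)` → prints [1, 3, 4]
`print(result3)` → prints [1, 3, 4]
`print(result1 is result2)` → prints True

Answer:
[1, 3, 4]
[1, 3, 4]
[1, 3, 4]
True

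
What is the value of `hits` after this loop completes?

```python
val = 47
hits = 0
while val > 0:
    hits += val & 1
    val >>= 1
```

Count set bits in 47 (binary: 0b101111)
`hits` takes the values: 0 → 1 → 2 → 3 → 4 → 5

Answer: 5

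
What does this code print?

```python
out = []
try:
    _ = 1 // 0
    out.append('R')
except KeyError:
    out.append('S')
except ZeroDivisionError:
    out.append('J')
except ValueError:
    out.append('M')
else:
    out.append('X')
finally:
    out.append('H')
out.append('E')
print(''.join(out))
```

Execution trace: 'J' (except ZeroDivisionError) → 'H' (finally) → 'E' (after the try/except). Output: JHE

Answer: JHE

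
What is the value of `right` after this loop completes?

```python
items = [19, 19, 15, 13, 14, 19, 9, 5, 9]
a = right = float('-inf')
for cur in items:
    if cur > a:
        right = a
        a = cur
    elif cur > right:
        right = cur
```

Second largest (with repeats) in [19, 19, 15, 13, 14, 19, 9, 5, 9]
`right` takes the values: -inf → 19

Answer: 19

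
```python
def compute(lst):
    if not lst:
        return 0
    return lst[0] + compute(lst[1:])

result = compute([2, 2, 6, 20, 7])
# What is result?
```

2 + 2 + 6 + 20 + 7 + 0 = 37

Answer: 37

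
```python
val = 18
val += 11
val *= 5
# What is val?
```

Trace:
`val = 18` → val = 18
`val += 11` → val = 29
`val *= 5` → val = 145
So val = 145

Answer: 145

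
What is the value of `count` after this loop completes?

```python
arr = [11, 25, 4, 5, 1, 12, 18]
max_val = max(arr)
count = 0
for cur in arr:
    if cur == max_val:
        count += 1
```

Count of max value 25 in [11, 25, 4, 5, 1, 12, 18]
`count` takes the values: 0 → 1

Answer: 1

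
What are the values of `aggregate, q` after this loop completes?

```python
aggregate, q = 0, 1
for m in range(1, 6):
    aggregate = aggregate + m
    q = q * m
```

Sum and factorial of 1 to 5
`aggregate, q` takes the values: (0, 1) → (1, 1) → (3, 1) → (3, 2) → (6, 2) → (6, 6) → (10, 6) → (10, 24) → (15, 24) → (15, 120)

Answer: 15, 120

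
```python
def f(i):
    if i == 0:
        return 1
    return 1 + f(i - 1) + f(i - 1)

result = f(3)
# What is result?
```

f(i) = 1 + 2·f(i-1), f(0)=1. Closed form: (1+1)·2^3 - 1 = 15.

Answer: 15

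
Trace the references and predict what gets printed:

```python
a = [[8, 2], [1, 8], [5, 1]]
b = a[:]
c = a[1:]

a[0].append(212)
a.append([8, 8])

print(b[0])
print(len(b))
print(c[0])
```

Key concept: slice with nested mutation.
Step by step:
`a = [[8, 2], [1, 8], [5, 1]]` → a = [[8, 2], [1, 8], [5, 1]]
`b = a[:]` → b = [[8, 2], [1, 8], [5, 1]]
`c = a[1:]` → c = [[1, 8], [5, 1]]
`a[0].append(212)` → a = [[8, 2, 212], [1, 8], [5, 1]]; b = [[8, 2, 212], [1, 8], [5, 1]]
`a.append([8, 8])` → a = [[8, 2, 212], [1, 8], [5, 1], [8, 8]]
`print(b[0])` → prints [8, 2, 212]
`print(len(b))` → prints 3
`print(c[0])` → prints [1, 8]

Answer:
[8, 2, 212]
3
[1, 8]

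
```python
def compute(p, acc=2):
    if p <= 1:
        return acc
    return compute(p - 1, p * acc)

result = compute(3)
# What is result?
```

Accumulator trace (n, acc): (3, 2) -> (2, 6) -> (1, 12) -> return 12

Answer: 12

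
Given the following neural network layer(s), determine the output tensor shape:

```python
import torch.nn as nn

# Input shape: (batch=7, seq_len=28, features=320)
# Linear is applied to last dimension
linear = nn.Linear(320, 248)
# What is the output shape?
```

Input: (7, 28, 320) -> Output: (7, 28, 248)

Answer: (7, 28, 248)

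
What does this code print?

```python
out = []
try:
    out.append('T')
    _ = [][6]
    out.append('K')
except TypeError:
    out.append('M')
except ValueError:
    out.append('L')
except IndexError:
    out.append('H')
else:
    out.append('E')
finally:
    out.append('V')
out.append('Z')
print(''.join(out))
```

Execution trace: 'T' (try body) → 'H' (except IndexError) → 'V' (finally) → 'Z' (after the try/except). Output: THVZ

Answer: THVZ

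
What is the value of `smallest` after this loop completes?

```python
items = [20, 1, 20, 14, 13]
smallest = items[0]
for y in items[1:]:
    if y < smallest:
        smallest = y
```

Minimum of [20, 1, 20, 14, 13]
`smallest` takes the values: 20 → 1

Answer: 1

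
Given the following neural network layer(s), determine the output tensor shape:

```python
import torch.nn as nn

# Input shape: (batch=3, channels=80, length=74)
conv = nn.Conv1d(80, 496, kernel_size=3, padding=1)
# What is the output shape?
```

Input: (3, 80, 74) -> Output: (3, 496, 74)

Answer: (3, 496, 74)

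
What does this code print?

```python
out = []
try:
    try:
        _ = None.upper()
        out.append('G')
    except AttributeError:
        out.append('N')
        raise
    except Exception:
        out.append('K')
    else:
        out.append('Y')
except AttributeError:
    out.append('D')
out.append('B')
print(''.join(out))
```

Execution trace: 'N' (inner except AttributeError) → 'D' (outer except AttributeError) → 'B' (after the try/except). Output: NDB

Answer: NDB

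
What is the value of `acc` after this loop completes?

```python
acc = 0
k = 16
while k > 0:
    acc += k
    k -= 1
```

Sum 16 down to 1
`acc` takes the values: 0 → 16 → 31 → 45 → 58 → 70 → 81 → 91 → 100 → 108 → 115 → 121 → 126 → 130 → 133 → 135 → 136

Answer: 136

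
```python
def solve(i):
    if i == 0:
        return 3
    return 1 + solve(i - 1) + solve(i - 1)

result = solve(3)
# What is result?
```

solve(i) = 1 + 2·solve(i-1), solve(0)=3. Closed form: (3+1)·2^3 - 1 = 31.

Answer: 31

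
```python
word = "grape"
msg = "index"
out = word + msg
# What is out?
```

Trace:
`word = "grape"` → word = 'grape'
`msg = "index"` → msg = 'index'
`out = word + msg` → out = 'grapeindex'
So out = 'grapeindex'

Answer: 'grapeindex'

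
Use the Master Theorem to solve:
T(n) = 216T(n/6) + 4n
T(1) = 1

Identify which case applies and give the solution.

a=216, b=6, f(n)=4n. log_6(216) = 3. Since c=1 < 3, Case 1 applies: T(n) = Θ(n^log_b(a)) = O(n^3).

Answer: O(n^3) - Case 1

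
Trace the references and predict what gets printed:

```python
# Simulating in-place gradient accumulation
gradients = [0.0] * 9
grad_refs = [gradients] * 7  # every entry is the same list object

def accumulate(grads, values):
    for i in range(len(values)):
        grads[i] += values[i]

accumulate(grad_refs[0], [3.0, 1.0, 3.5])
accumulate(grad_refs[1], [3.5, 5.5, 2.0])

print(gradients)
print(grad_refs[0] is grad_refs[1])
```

Key concept: gradient accumulation aliasing.
Step by step:
`gradients = [0.0] * 9` → gradients = [0.0, 0.0, 0.0, 0.0, 0.0, 0.0, 0.0, 0.0, 0.0]
`grad_refs = [gradients] * 7` → grad_refs = [[0.0, 0.0, 0.0, 0.0, 0.0, 0.0, 0.0, 0.0, 0.0], [0.0, 0.0, 0.0, 0.0, 0.0, 0.0, 0.0, 0.0, 0.0], [0.0, 0.0, 0.0, 0.0, 0.0, 0.0, 0.0, 0.0, 0.0], [0.0, 0.0, 0.0, 0.0, 0.0, 0.0, 0.0, 0.0, 0.0], [0.0, 0.0, 0.0, 0.0, 0.0, 0.0, 0.0, 0.0, 0.0], [0.0, 0.0, 0.0, 0.0, 0.0, 0.0, 0.0, 0.0, 0.0], [0.0, 0.0, 0.0, 0.0, 0.0, 0.0, 0.0, 0.0, 0.0]]
`accumulate(grad_refs[0], [3.0, 1.0, 3.5])` → gradients = [3.0, 1.0, 3.5, 0.0, 0.0, 0.0, 0.0, 0.0, 0.0]; grad_refs = [[3.0, 1.0, 3.5, 0.0, 0.0, 0.0, 0.0, 0.0, 0.0], [3.0, 1.0, 3.5, 0.0, 0.0, 0.0, 0.0, 0.0, 0.0], [3.0, 1.0, 3.5, 0.0, 0.0, 0.0, 0.0, 0.0, 0.0], [3.0, 1.0, 3.5, 0.0, 0.0, 0.0, 0.0, 0.0, 0.0], [3.0, 1.0, 3.5, 0.0, 0.0, 0.0, 0.0, 0.0, 0.0], [3.0, 1.0, 3.5, 0.0, 0.0, 0.0, 0.0, 0.0, 0.0], [3.0, 1.0, 3.5, 0.0, 0.0, 0.0, 0.0, 0.0, 0.0]]
`accumulate(grad_refs[1], [3.5, 5.5, 2.0])` → gradients = [6.5, 6.5, 5.5, 0.0, 0.0, 0.0, 0.0, 0.0, 0.0]; grad_refs = [[6.5, 6.5, 5.5, 0.0, 0.0, 0.0, 0.0, 0.0, 0.0], [6.5, 6.5, 5.5, 0.0, 0.0, 0.0, 0.0, 0.0, 0.0], [6.5, 6.5, 5.5, 0.0, 0.0, 0.0, 0.0, 0.0, 0.0], [6.5, 6.5, 5.5, 0.0, 0.0, 0.0, 0.0, 0.0, 0.0], [6.5, 6.5, 5.5, 0.0, 0.0, 0.0, 0.0, 0.0, 0.0], [6.5, 6.5, 5.5, 0.0, 0.0, 0.0, 0.0, 0.0, 0.0], [6.5, 6.5, 5.5, 0.0, 0.0, 0.0, 0.0, 0.0, 0.0]]
`print(gradients)` → prints [6.5, 6.5, 5.5, 0.0, 0.0, 0.0, 0.0, 0.0, 0.0]
`print(grad_refs[0] is grad_refs[1])` → prints True

Answer:
[6.5, 6.5, 5.5, 0.0, 0.0, 0.0, 0.0, 0.0, 0.0]
True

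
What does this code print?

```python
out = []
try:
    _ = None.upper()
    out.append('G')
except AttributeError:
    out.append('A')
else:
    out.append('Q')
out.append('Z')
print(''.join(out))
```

Execution trace: 'A' (except AttributeError) → 'Z' (after the try/except). Output: AZ

Answer: AZ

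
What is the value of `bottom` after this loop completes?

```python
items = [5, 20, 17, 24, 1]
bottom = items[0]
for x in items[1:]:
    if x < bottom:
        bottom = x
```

Minimum of [5, 20, 17, 24, 1]
`bottom` takes the values: 5 → 1

Answer: 1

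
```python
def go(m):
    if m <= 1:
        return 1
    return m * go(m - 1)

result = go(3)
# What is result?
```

go(3) = 3 * 2 * 1 = 6

Answer: 6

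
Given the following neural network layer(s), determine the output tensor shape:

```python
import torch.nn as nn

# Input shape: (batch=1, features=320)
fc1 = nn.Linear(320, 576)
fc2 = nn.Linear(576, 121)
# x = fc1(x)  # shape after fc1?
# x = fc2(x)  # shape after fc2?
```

Input: (1, 320) -> after fc1: (1, 576) -> Output: (1, 121)

Answer: (1, 121)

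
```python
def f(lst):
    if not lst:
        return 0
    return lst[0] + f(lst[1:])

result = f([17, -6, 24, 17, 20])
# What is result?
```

17 + (-6) + 24 + 17 + 20 + 0 = 72

Answer: 72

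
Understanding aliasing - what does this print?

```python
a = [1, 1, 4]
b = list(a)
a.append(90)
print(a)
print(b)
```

Key concept: list() constructor creates copy.
Step by step:
`a = [1, 1, 4]` → a = [1, 1, 4]
`b = list(a)` → b = [1, 1, 4]
`a.append(90)` → a = [1, 1, 4, 90]
`print(a)` → prints [1, 1, 4, 90]
`print(b)` → prints [1, 1, 4]

Answer:
[1, 1, 4, 90]
[1, 1, 4]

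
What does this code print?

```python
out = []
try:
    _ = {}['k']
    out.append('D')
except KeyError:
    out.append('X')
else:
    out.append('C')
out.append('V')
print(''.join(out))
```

Execution trace: 'X' (except KeyError) → 'V' (after the try/except). Output: XV

Answer: XV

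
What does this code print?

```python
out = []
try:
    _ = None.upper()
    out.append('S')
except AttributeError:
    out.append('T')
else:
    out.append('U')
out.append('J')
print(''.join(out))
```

Execution trace: 'T' (except AttributeError) → 'J' (after the try/except). Output: TJ

Answer: TJ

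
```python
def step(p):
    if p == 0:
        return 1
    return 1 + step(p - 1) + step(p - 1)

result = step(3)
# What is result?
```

step(p) = 1 + 2·step(p-1), step(0)=1. Closed form: (1+1)·2^3 - 1 = 15.

Answer: 15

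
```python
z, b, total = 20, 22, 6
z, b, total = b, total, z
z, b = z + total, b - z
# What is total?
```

Trace:
`z, b, total = 20, 22, 6` → z = 20; b = 22; total = 6
`z, b, total = b, total, z` → z = 22; b = 6; total = 20
`z, b = z + total, b - z` → z = 42; b = -16
So total = 20

Answer: 20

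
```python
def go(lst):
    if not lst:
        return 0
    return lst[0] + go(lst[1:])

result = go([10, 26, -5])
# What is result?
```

10 + 26 + (-5) + 0 = 31

Answer: 31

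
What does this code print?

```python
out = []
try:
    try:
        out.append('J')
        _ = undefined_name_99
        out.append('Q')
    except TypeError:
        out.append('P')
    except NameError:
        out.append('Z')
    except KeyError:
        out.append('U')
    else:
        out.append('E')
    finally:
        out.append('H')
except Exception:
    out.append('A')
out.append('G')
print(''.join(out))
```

Execution trace: 'J' (inner try body) → 'Z' (inner except NameError) → 'H' (inner finally) → 'G' (after the try/except). Output: JZHG

Answer: JZHG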